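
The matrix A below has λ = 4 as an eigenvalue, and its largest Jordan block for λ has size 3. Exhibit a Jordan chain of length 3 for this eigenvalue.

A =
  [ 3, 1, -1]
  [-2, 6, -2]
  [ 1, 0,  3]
A Jordan chain for λ = 4 of length 3:
v_1 = (-2, -4, -2)ᵀ
v_2 = (-1, -2, 1)ᵀ
v_3 = (1, 0, 0)ᵀ

Let N = A − (4)·I. We want v_3 with N^3 v_3 = 0 but N^2 v_3 ≠ 0; then v_{j-1} := N · v_j for j = 3, …, 2.

Pick v_3 = (1, 0, 0)ᵀ.
Then v_2 = N · v_3 = (-1, -2, 1)ᵀ.
Then v_1 = N · v_2 = (-2, -4, -2)ᵀ.

Sanity check: (A − (4)·I) v_1 = (0, 0, 0)ᵀ = 0. ✓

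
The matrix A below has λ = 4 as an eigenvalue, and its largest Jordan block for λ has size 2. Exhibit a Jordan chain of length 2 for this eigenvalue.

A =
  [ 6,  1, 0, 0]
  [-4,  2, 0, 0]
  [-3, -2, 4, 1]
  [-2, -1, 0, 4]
A Jordan chain for λ = 4 of length 2:
v_1 = (2, -4, -3, -2)ᵀ
v_2 = (1, 0, 0, 0)ᵀ

Let N = A − (4)·I. We want v_2 with N^2 v_2 = 0 but N^1 v_2 ≠ 0; then v_{j-1} := N · v_j for j = 2, …, 2.

Pick v_2 = (1, 0, 0, 0)ᵀ.
Then v_1 = N · v_2 = (2, -4, -3, -2)ᵀ.

Sanity check: (A − (4)·I) v_1 = (0, 0, 0, 0)ᵀ = 0. ✓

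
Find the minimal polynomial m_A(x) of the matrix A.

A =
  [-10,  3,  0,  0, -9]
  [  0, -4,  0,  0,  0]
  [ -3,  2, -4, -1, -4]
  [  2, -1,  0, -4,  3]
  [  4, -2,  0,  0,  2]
x^2 + 8*x + 16

The characteristic polynomial is χ_A(x) = (x + 4)^5, so the eigenvalues are known. The minimal polynomial is
  m_A(x) = Π_λ (x − λ)^{k_λ}
where k_λ is the size of the *largest* Jordan block for λ (equivalently, the smallest k with (A − λI)^k v = 0 for every generalised eigenvector v of λ).

  λ = -4: largest Jordan block has size 2, contributing (x + 4)^2

So m_A(x) = (x + 4)^2 = x^2 + 8*x + 16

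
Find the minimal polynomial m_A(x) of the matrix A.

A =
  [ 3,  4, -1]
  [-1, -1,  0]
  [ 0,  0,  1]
x^3 - 3*x^2 + 3*x - 1

The characteristic polynomial is χ_A(x) = (x - 1)^3, so the eigenvalues are known. The minimal polynomial is
  m_A(x) = Π_λ (x − λ)^{k_λ}
where k_λ is the size of the *largest* Jordan block for λ (equivalently, the smallest k with (A − λI)^k v = 0 for every generalised eigenvector v of λ).

  λ = 1: largest Jordan block has size 3, contributing (x − 1)^3

So m_A(x) = (x - 1)^3 = x^3 - 3*x^2 + 3*x - 1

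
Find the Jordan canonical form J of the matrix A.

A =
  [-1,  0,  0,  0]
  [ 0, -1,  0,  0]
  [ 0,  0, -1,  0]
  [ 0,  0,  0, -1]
J_1(-1) ⊕ J_1(-1) ⊕ J_1(-1) ⊕ J_1(-1)

The characteristic polynomial is
  det(x·I − A) = x^4 + 4*x^3 + 6*x^2 + 4*x + 1 = (x + 1)^4

Eigenvalues and multiplicities (the geometric multiplicity of λ is n − rank(A − λI), which equals the number of Jordan blocks for λ):
  λ = -1: algebraic multiplicity = 4, geometric multiplicity = 4

Determining the block sizes for each eigenvalue:
  λ = -1: gm = am = 4, so every block has size 1 → block sizes [1, 1, 1, 1]

Assembling the blocks gives a Jordan form
J =
  [-1,  0,  0,  0]
  [ 0, -1,  0,  0]
  [ 0,  0, -1,  0]
  [ 0,  0,  0, -1]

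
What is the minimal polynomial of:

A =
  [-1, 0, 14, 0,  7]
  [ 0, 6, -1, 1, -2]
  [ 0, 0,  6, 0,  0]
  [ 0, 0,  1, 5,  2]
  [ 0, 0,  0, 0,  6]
x^3 - 10*x^2 + 19*x + 30

The characteristic polynomial is χ_A(x) = (x - 6)^3*(x - 5)*(x + 1), so the eigenvalues are known. The minimal polynomial is
  m_A(x) = Π_λ (x − λ)^{k_λ}
where k_λ is the size of the *largest* Jordan block for λ (equivalently, the smallest k with (A − λI)^k v = 0 for every generalised eigenvector v of λ).

  λ = -1: largest Jordan block has size 1, contributing (x + 1)
  λ = 5: largest Jordan block has size 1, contributing (x − 5)
  λ = 6: largest Jordan block has size 1, contributing (x − 6)

So m_A(x) = (x - 6)*(x - 5)*(x + 1) = x^3 - 10*x^2 + 19*x + 30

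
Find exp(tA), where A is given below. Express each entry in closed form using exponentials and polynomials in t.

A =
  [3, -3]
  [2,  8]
e^{tA} =
  [-2*exp(6*t) + 3*exp(5*t), -3*exp(6*t) + 3*exp(5*t)]
  [2*exp(6*t) - 2*exp(5*t), 3*exp(6*t) - 2*exp(5*t)]

Strategy: write A = P · J · P⁻¹ where J is a Jordan canonical form, so e^{tA} = P · e^{tJ} · P⁻¹, and e^{tJ} can be computed block-by-block.

A has Jordan form
J =
  [5, 0]
  [0, 6]
(up to reordering of blocks).

Per-block formulas:
  For a 1×1 block at λ = 5: exp(t · [5]) = [e^(5t)].
  For a 1×1 block at λ = 6: exp(t · [6]) = [e^(6t)].

After assembling e^{tJ} and conjugating by P, we get:

e^{tA} =
  [-2*exp(6*t) + 3*exp(5*t), -3*exp(6*t) + 3*exp(5*t)]
  [2*exp(6*t) - 2*exp(5*t), 3*exp(6*t) - 2*exp(5*t)]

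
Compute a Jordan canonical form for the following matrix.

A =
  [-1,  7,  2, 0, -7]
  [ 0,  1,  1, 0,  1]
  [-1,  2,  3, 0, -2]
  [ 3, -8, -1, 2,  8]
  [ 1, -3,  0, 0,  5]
J_3(2) ⊕ J_1(2) ⊕ J_1(2)

The characteristic polynomial is
  det(x·I − A) = x^5 - 10*x^4 + 40*x^3 - 80*x^2 + 80*x - 32 = (x - 2)^5

Eigenvalues and multiplicities (the geometric multiplicity of λ is n − rank(A − λI), which equals the number of Jordan blocks for λ):
  λ = 2: algebraic multiplicity = 5, geometric multiplicity = 3

Determining the block sizes for each eigenvalue:
  λ = 2: with am = 5 and gm = 3, the partition is not yet determined (e.g. several partitions of 5 into 3 parts exist). Let N = A − (2)·I. Computing rank(N^1) = 2, rank(N^2) = 1, rank(N^3) = 0; the number of blocks of size ≥ j is rank(N^{j−1}) − rank(N^j), giving [3, 1, 1]. So we have 1 block(s) of size 3, 2 block(s) of size 1 → block sizes [3, 1, 1]

Assembling the blocks gives a Jordan form
J =
  [2, 1, 0, 0, 0]
  [0, 2, 1, 0, 0]
  [0, 0, 2, 0, 0]
  [0, 0, 0, 2, 0]
  [0, 0, 0, 0, 2]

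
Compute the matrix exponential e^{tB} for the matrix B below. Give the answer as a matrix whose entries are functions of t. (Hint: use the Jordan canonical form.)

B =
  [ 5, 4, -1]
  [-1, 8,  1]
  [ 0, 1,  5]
e^{tB} =
  [-3*t^2*exp(6*t)/2 - t*exp(6*t) + exp(6*t), 3*t^2*exp(6*t)/2 + 4*t*exp(6*t), 3*t^2*exp(6*t) - t*exp(6*t)]
  [-t^2*exp(6*t)/2 - t*exp(6*t), t^2*exp(6*t)/2 + 2*t*exp(6*t) + exp(6*t), t^2*exp(6*t) + t*exp(6*t)]
  [-t^2*exp(6*t)/2, t^2*exp(6*t)/2 + t*exp(6*t), t^2*exp(6*t) - t*exp(6*t) + exp(6*t)]

Strategy: write B = P · J · P⁻¹ where J is a Jordan canonical form, so e^{tB} = P · e^{tJ} · P⁻¹, and e^{tJ} can be computed block-by-block.

B has Jordan form
J =
  [6, 1, 0]
  [0, 6, 1]
  [0, 0, 6]
(up to reordering of blocks).

Per-block formulas:
  For a 3×3 Jordan block J_3(6): exp(t · J_3(6)) = e^(6t)·(I + t·N + (t^2/2)·N^2), where N is the 3×3 nilpotent shift.

After assembling e^{tJ} and conjugating by P, we get:

e^{tB} =
  [-3*t^2*exp(6*t)/2 - t*exp(6*t) + exp(6*t), 3*t^2*exp(6*t)/2 + 4*t*exp(6*t), 3*t^2*exp(6*t) - t*exp(6*t)]
  [-t^2*exp(6*t)/2 - t*exp(6*t), t^2*exp(6*t)/2 + 2*t*exp(6*t) + exp(6*t), t^2*exp(6*t) + t*exp(6*t)]
  [-t^2*exp(6*t)/2, t^2*exp(6*t)/2 + t*exp(6*t), t^2*exp(6*t) - t*exp(6*t) + exp(6*t)]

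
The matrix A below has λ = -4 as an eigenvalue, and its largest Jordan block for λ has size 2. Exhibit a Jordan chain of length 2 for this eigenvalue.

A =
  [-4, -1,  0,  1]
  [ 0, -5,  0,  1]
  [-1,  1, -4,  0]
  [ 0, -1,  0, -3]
A Jordan chain for λ = -4 of length 2:
v_1 = (0, 0, -1, 0)ᵀ
v_2 = (1, 0, 0, 0)ᵀ

Let N = A − (-4)·I. We want v_2 with N^2 v_2 = 0 but N^1 v_2 ≠ 0; then v_{j-1} := N · v_j for j = 2, …, 2.

Pick v_2 = (1, 0, 0, 0)ᵀ.
Then v_1 = N · v_2 = (0, 0, -1, 0)ᵀ.

Sanity check: (A − (-4)·I) v_1 = (0, 0, 0, 0)ᵀ = 0. ✓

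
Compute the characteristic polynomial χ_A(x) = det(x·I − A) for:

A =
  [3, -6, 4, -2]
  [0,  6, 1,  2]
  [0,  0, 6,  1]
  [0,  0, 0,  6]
x^4 - 21*x^3 + 162*x^2 - 540*x + 648

Expanding det(x·I − A) (e.g. by cofactor expansion or by noting that A is similar to its Jordan form J, which has the same characteristic polynomial as A) gives
  χ_A(x) = x^4 - 21*x^3 + 162*x^2 - 540*x + 648
which factors as (x - 6)^3*(x - 3). The eigenvalues (with algebraic multiplicities) are λ = 3 with multiplicity 1, λ = 6 with multiplicity 3.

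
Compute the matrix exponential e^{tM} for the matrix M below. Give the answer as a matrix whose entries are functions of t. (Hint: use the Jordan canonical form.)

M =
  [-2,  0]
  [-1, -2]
e^{tM} =
  [exp(-2*t), 0]
  [-t*exp(-2*t), exp(-2*t)]

Strategy: write M = P · J · P⁻¹ where J is a Jordan canonical form, so e^{tM} = P · e^{tJ} · P⁻¹, and e^{tJ} can be computed block-by-block.

M has Jordan form
J =
  [-2,  1]
  [ 0, -2]
(up to reordering of blocks).

Per-block formulas:
  For a 2×2 Jordan block J_2(-2): exp(t · J_2(-2)) = e^(-2t)·(I + t·N), where N is the 2×2 nilpotent shift.

After assembling e^{tJ} and conjugating by P, we get:

e^{tM} =
  [exp(-2*t), 0]
  [-t*exp(-2*t), exp(-2*t)]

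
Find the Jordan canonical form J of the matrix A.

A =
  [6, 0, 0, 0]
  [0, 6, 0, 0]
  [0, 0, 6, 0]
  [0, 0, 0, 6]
J_1(6) ⊕ J_1(6) ⊕ J_1(6) ⊕ J_1(6)

The characteristic polynomial is
  det(x·I − A) = x^4 - 24*x^3 + 216*x^2 - 864*x + 1296 = (x - 6)^4

Eigenvalues and multiplicities (the geometric multiplicity of λ is n − rank(A − λI), which equals the number of Jordan blocks for λ):
  λ = 6: algebraic multiplicity = 4, geometric multiplicity = 4

Determining the block sizes for each eigenvalue:
  λ = 6: gm = am = 4, so every block has size 1 → block sizes [1, 1, 1, 1]

Assembling the blocks gives a Jordan form
J =
  [6, 0, 0, 0]
  [0, 6, 0, 0]
  [0, 0, 6, 0]
  [0, 0, 0, 6]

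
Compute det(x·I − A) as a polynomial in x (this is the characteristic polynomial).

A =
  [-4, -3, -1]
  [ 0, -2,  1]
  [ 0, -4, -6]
x^3 + 12*x^2 + 48*x + 64

Expanding det(x·I − A) (e.g. by cofactor expansion or by noting that A is similar to its Jordan form J, which has the same characteristic polynomial as A) gives
  χ_A(x) = x^3 + 12*x^2 + 48*x + 64
which factors as (x + 4)^3. The eigenvalues (with algebraic multiplicities) are λ = -4 with multiplicity 3.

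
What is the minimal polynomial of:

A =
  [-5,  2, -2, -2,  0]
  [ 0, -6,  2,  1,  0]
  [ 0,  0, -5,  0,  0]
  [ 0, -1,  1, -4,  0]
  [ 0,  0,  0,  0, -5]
x^3 + 15*x^2 + 75*x + 125

The characteristic polynomial is χ_A(x) = (x + 5)^5, so the eigenvalues are known. The minimal polynomial is
  m_A(x) = Π_λ (x − λ)^{k_λ}
where k_λ is the size of the *largest* Jordan block for λ (equivalently, the smallest k with (A − λI)^k v = 0 for every generalised eigenvector v of λ).

  λ = -5: largest Jordan block has size 3, contributing (x + 5)^3

So m_A(x) = (x + 5)^3 = x^3 + 15*x^2 + 75*x + 125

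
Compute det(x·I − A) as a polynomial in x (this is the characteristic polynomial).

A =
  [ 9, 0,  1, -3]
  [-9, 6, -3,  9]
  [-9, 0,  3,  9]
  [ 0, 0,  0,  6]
x^4 - 24*x^3 + 216*x^2 - 864*x + 1296

Expanding det(x·I − A) (e.g. by cofactor expansion or by noting that A is similar to its Jordan form J, which has the same characteristic polynomial as A) gives
  χ_A(x) = x^4 - 24*x^3 + 216*x^2 - 864*x + 1296
which factors as (x - 6)^4. The eigenvalues (with algebraic multiplicities) are λ = 6 with multiplicity 4.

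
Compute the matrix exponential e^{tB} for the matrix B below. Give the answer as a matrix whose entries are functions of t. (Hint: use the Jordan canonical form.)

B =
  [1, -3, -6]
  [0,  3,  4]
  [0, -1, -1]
e^{tB} =
  [exp(t), -3*t*exp(t), -6*t*exp(t)]
  [0, 2*t*exp(t) + exp(t), 4*t*exp(t)]
  [0, -t*exp(t), -2*t*exp(t) + exp(t)]

Strategy: write B = P · J · P⁻¹ where J is a Jordan canonical form, so e^{tB} = P · e^{tJ} · P⁻¹, and e^{tJ} can be computed block-by-block.

B has Jordan form
J =
  [1, 1, 0]
  [0, 1, 0]
  [0, 0, 1]
(up to reordering of blocks).

Per-block formulas:
  For a 1×1 block at λ = 1: exp(t · [1]) = [e^(1t)].
  For a 2×2 Jordan block J_2(1): exp(t · J_2(1)) = e^(1t)·(I + t·N), where N is the 2×2 nilpotent shift.

After assembling e^{tJ} and conjugating by P, we get:

e^{tB} =
  [exp(t), -3*t*exp(t), -6*t*exp(t)]
  [0, 2*t*exp(t) + exp(t), 4*t*exp(t)]
  [0, -t*exp(t), -2*t*exp(t) + exp(t)]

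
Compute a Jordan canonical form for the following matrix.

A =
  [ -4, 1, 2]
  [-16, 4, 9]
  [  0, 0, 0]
J_3(0)

The characteristic polynomial is
  det(x·I − A) = x^3

Eigenvalues and multiplicities (the geometric multiplicity of λ is n − rank(A − λI), which equals the number of Jordan blocks for λ):
  λ = 0: algebraic multiplicity = 3, geometric multiplicity = 1

Determining the block sizes for each eigenvalue:
  λ = 0: one block (gm = 1), so the single block has size am = 3 → block sizes [3]

Assembling the blocks gives a Jordan form
J =
  [0, 1, 0]
  [0, 0, 1]
  [0, 0, 0]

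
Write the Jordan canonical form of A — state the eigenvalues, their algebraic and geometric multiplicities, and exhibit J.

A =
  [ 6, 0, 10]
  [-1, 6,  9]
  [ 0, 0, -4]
J_1(-4) ⊕ J_2(6)

The characteristic polynomial is
  det(x·I − A) = x^3 - 8*x^2 - 12*x + 144 = (x - 6)^2*(x + 4)

Eigenvalues and multiplicities (the geometric multiplicity of λ is n − rank(A − λI), which equals the number of Jordan blocks for λ):
  λ = -4: algebraic multiplicity = 1, geometric multiplicity = 1
  λ = 6: algebraic multiplicity = 2, geometric multiplicity = 1

Determining the block sizes for each eigenvalue:
  λ = -4: one block (gm = 1), so the single block has size am = 1 → block sizes [1]
  λ = 6: one block (gm = 1), so the single block has size am = 2 → block sizes [2]

Assembling the blocks gives a Jordan form
J =
  [-4, 0, 0]
  [ 0, 6, 1]
  [ 0, 0, 6]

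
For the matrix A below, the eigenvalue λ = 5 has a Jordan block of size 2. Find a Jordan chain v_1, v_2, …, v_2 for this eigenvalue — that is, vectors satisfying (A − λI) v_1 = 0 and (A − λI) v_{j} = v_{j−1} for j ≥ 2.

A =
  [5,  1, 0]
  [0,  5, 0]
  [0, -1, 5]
A Jordan chain for λ = 5 of length 2:
v_1 = (1, 0, -1)ᵀ
v_2 = (0, 1, 0)ᵀ

Let N = A − (5)·I. We want v_2 with N^2 v_2 = 0 but N^1 v_2 ≠ 0; then v_{j-1} := N · v_j for j = 2, …, 2.

Pick v_2 = (0, 1, 0)ᵀ.
Then v_1 = N · v_2 = (1, 0, -1)ᵀ.

Sanity check: (A − (5)·I) v_1 = (0, 0, 0)ᵀ = 0. ✓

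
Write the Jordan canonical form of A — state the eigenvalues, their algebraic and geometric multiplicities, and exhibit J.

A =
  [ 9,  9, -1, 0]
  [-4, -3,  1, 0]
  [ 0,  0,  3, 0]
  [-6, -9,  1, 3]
J_3(3) ⊕ J_1(3)

The characteristic polynomial is
  det(x·I − A) = x^4 - 12*x^3 + 54*x^2 - 108*x + 81 = (x - 3)^4

Eigenvalues and multiplicities (the geometric multiplicity of λ is n − rank(A − λI), which equals the number of Jordan blocks for λ):
  λ = 3: algebraic multiplicity = 4, geometric multiplicity = 2

Determining the block sizes for each eigenvalue:
  λ = 3: with am = 4 and gm = 2, the partition is not yet determined (e.g. several partitions of 4 into 2 parts exist). Let N = A − (3)·I. Computing rank(N^1) = 2, rank(N^2) = 1, rank(N^3) = 0; the number of blocks of size ≥ j is rank(N^{j−1}) − rank(N^j), giving [2, 1, 1]. So we have 1 block(s) of size 3, 1 block(s) of size 1 → block sizes [3, 1]

Assembling the blocks gives a Jordan form
J =
  [3, 1, 0, 0]
  [0, 3, 1, 0]
  [0, 0, 3, 0]
  [0, 0, 0, 3]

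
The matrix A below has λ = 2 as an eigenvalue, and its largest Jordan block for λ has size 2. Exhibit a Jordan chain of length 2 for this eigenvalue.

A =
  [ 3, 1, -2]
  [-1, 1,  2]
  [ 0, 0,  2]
A Jordan chain for λ = 2 of length 2:
v_1 = (1, -1, 0)ᵀ
v_2 = (1, 0, 0)ᵀ

Let N = A − (2)·I. We want v_2 with N^2 v_2 = 0 but N^1 v_2 ≠ 0; then v_{j-1} := N · v_j for j = 2, …, 2.

Pick v_2 = (1, 0, 0)ᵀ.
Then v_1 = N · v_2 = (1, -1, 0)ᵀ.

Sanity check: (A − (2)·I) v_1 = (0, 0, 0)ᵀ = 0. ✓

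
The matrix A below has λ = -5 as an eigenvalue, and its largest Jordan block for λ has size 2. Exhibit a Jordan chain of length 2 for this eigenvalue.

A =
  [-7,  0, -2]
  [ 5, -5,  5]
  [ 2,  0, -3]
A Jordan chain for λ = -5 of length 2:
v_1 = (-2, 5, 2)ᵀ
v_2 = (1, 0, 0)ᵀ

Let N = A − (-5)·I. We want v_2 with N^2 v_2 = 0 but N^1 v_2 ≠ 0; then v_{j-1} := N · v_j for j = 2, …, 2.

Pick v_2 = (1, 0, 0)ᵀ.
Then v_1 = N · v_2 = (-2, 5, 2)ᵀ.

Sanity check: (A − (-5)·I) v_1 = (0, 0, 0)ᵀ = 0. ✓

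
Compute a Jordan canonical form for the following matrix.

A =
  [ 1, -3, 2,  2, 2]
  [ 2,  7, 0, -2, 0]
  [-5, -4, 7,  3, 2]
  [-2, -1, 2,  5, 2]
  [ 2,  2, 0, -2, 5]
J_2(5) ⊕ J_2(5) ⊕ J_1(5)

The characteristic polynomial is
  det(x·I − A) = x^5 - 25*x^4 + 250*x^3 - 1250*x^2 + 3125*x - 3125 = (x - 5)^5

Eigenvalues and multiplicities (the geometric multiplicity of λ is n − rank(A − λI), which equals the number of Jordan blocks for λ):
  λ = 5: algebraic multiplicity = 5, geometric multiplicity = 3

Determining the block sizes for each eigenvalue:
  λ = 5: with am = 5 and gm = 3, the partition is not yet determined (e.g. several partitions of 5 into 3 parts exist). Let N = A − (5)·I. Computing rank(N^1) = 2, rank(N^2) = 0; the number of blocks of size ≥ j is rank(N^{j−1}) − rank(N^j), giving [3, 2]. So we have 2 block(s) of size 2, 1 block(s) of size 1 → block sizes [2, 2, 1]

Assembling the blocks gives a Jordan form
J =
  [5, 1, 0, 0, 0]
  [0, 5, 0, 0, 0]
  [0, 0, 5, 1, 0]
  [0, 0, 0, 5, 0]
  [0, 0, 0, 0, 5]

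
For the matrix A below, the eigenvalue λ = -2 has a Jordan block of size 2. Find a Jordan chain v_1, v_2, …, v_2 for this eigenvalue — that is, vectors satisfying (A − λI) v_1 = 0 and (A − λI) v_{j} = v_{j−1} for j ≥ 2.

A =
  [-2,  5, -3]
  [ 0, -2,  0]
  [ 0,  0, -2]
A Jordan chain for λ = -2 of length 2:
v_1 = (5, 0, 0)ᵀ
v_2 = (0, 1, 0)ᵀ

Let N = A − (-2)·I. We want v_2 with N^2 v_2 = 0 but N^1 v_2 ≠ 0; then v_{j-1} := N · v_j for j = 2, …, 2.

Pick v_2 = (0, 1, 0)ᵀ.
Then v_1 = N · v_2 = (5, 0, 0)ᵀ.

Sanity check: (A − (-2)·I) v_1 = (0, 0, 0)ᵀ = 0. ✓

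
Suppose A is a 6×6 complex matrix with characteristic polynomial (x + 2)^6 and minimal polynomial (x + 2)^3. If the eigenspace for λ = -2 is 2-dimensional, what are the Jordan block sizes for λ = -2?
Block sizes for λ = -2: [3, 3]

Step 1 — from the characteristic polynomial, algebraic multiplicity of λ = -2 is 6. From dim ker(A − (-2)·I) = 2, there are exactly 2 Jordan blocks for λ = -2.
Step 2 — from the minimal polynomial, the factor (x + 2)^3 tells us the largest block for λ = -2 has size 3.
Step 3 — with total size 6, 2 blocks, and largest block 3, the block sizes (in nonincreasing order) are [3, 3].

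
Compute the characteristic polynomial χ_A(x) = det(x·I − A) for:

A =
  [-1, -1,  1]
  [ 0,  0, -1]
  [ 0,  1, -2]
x^3 + 3*x^2 + 3*x + 1

Expanding det(x·I − A) (e.g. by cofactor expansion or by noting that A is similar to its Jordan form J, which has the same characteristic polynomial as A) gives
  χ_A(x) = x^3 + 3*x^2 + 3*x + 1
which factors as (x + 1)^3. The eigenvalues (with algebraic multiplicities) are λ = -1 with multiplicity 3.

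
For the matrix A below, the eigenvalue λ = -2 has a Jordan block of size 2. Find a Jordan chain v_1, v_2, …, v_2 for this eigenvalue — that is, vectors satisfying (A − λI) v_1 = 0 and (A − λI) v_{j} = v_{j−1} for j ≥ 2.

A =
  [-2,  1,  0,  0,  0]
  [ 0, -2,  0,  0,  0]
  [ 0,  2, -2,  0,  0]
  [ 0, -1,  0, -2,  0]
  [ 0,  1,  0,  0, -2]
A Jordan chain for λ = -2 of length 2:
v_1 = (1, 0, 2, -1, 1)ᵀ
v_2 = (0, 1, 0, 0, 0)ᵀ

Let N = A − (-2)·I. We want v_2 with N^2 v_2 = 0 but N^1 v_2 ≠ 0; then v_{j-1} := N · v_j for j = 2, …, 2.

Pick v_2 = (0, 1, 0, 0, 0)ᵀ.
Then v_1 = N · v_2 = (1, 0, 2, -1, 1)ᵀ.

Sanity check: (A − (-2)·I) v_1 = (0, 0, 0, 0, 0)ᵀ = 0. ✓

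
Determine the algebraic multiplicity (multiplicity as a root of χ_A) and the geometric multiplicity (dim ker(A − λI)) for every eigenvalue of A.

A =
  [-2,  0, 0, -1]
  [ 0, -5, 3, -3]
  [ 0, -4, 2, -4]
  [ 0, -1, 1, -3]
λ = -2: alg = 4, geom = 2

Step 1 — factor the characteristic polynomial to read off the algebraic multiplicities:
  χ_A(x) = (x + 2)^4

Step 2 — compute geometric multiplicities via the rank-nullity identity g(λ) = n − rank(A − λI):
  rank(A − (-2)·I) = 2, so dim ker(A − (-2)·I) = n − 2 = 2

Summary:
  λ = -2: algebraic multiplicity = 4, geometric multiplicity = 2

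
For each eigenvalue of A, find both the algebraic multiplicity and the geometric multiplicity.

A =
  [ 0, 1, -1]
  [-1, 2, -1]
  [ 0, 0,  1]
λ = 1: alg = 3, geom = 2

Step 1 — factor the characteristic polynomial to read off the algebraic multiplicities:
  χ_A(x) = (x - 1)^3

Step 2 — compute geometric multiplicities via the rank-nullity identity g(λ) = n − rank(A − λI):
  rank(A − (1)·I) = 1, so dim ker(A − (1)·I) = n − 1 = 2

Summary:
  λ = 1: algebraic multiplicity = 3, geometric multiplicity = 2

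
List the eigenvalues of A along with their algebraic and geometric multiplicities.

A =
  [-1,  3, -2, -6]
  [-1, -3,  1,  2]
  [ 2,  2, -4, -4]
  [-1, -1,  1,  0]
λ = -2: alg = 4, geom = 2

Step 1 — factor the characteristic polynomial to read off the algebraic multiplicities:
  χ_A(x) = (x + 2)^4

Step 2 — compute geometric multiplicities via the rank-nullity identity g(λ) = n − rank(A − λI):
  rank(A − (-2)·I) = 2, so dim ker(A − (-2)·I) = n − 2 = 2

Summary:
  λ = -2: algebraic multiplicity = 4, geometric multiplicity = 2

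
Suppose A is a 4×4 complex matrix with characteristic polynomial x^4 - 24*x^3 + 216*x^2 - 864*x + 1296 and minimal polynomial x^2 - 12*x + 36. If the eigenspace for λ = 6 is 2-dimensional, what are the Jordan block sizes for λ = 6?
Block sizes for λ = 6: [2, 2]

Step 1 — from the characteristic polynomial, algebraic multiplicity of λ = 6 is 4. From dim ker(A − (6)·I) = 2, there are exactly 2 Jordan blocks for λ = 6.
Step 2 — from the minimal polynomial, the factor (x − 6)^2 tells us the largest block for λ = 6 has size 2.
Step 3 — with total size 4, 2 blocks, and largest block 2, the block sizes (in nonincreasing order) are [2, 2].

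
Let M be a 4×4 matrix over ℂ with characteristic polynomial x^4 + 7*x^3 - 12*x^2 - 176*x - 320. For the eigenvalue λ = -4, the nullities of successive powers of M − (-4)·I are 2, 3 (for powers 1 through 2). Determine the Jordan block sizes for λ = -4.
Block sizes for λ = -4: [2, 1]

From the dimensions of kernels of powers, the number of Jordan blocks of size at least j is d_j − d_{j−1} where d_j = dim ker(N^j) (with d_0 = 0). Computing the differences gives [2, 1].
The number of blocks of size exactly k is (#blocks of size ≥ k) − (#blocks of size ≥ k + 1), so the partition is: 1 block(s) of size 1, 1 block(s) of size 2.
In nonincreasing order the block sizes are [2, 1].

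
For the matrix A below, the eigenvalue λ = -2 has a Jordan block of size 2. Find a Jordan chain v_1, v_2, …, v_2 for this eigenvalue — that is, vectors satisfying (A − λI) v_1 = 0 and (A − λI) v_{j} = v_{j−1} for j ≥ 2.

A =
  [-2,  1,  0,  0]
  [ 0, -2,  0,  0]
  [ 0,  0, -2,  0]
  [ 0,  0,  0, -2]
A Jordan chain for λ = -2 of length 2:
v_1 = (1, 0, 0, 0)ᵀ
v_2 = (0, 1, 0, 0)ᵀ

Let N = A − (-2)·I. We want v_2 with N^2 v_2 = 0 but N^1 v_2 ≠ 0; then v_{j-1} := N · v_j for j = 2, …, 2.

Pick v_2 = (0, 1, 0, 0)ᵀ.
Then v_1 = N · v_2 = (1, 0, 0, 0)ᵀ.

Sanity check: (A − (-2)·I) v_1 = (0, 0, 0, 0)ᵀ = 0. ✓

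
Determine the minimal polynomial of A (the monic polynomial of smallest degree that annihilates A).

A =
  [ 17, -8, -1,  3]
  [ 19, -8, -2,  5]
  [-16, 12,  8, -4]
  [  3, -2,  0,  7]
x^3 - 18*x^2 + 108*x - 216

The characteristic polynomial is χ_A(x) = (x - 6)^4, so the eigenvalues are known. The minimal polynomial is
  m_A(x) = Π_λ (x − λ)^{k_λ}
where k_λ is the size of the *largest* Jordan block for λ (equivalently, the smallest k with (A − λI)^k v = 0 for every generalised eigenvector v of λ).

  λ = 6: largest Jordan block has size 3, contributing (x − 6)^3

So m_A(x) = (x - 6)^3 = x^3 - 18*x^2 + 108*x - 216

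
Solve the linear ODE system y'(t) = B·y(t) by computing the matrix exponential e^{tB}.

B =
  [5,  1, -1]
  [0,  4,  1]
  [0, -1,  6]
e^{tB} =
  [exp(5*t), t*exp(5*t), -t*exp(5*t)]
  [0, -t*exp(5*t) + exp(5*t), t*exp(5*t)]
  [0, -t*exp(5*t), t*exp(5*t) + exp(5*t)]

Strategy: write B = P · J · P⁻¹ where J is a Jordan canonical form, so e^{tB} = P · e^{tJ} · P⁻¹, and e^{tJ} can be computed block-by-block.

B has Jordan form
J =
  [5, 1, 0]
  [0, 5, 0]
  [0, 0, 5]
(up to reordering of blocks).

Per-block formulas:
  For a 2×2 Jordan block J_2(5): exp(t · J_2(5)) = e^(5t)·(I + t·N), where N is the 2×2 nilpotent shift.
  For a 1×1 block at λ = 5: exp(t · [5]) = [e^(5t)].

After assembling e^{tJ} and conjugating by P, we get:

e^{tB} =
  [exp(5*t), t*exp(5*t), -t*exp(5*t)]
  [0, -t*exp(5*t) + exp(5*t), t*exp(5*t)]
  [0, -t*exp(5*t), t*exp(5*t) + exp(5*t)]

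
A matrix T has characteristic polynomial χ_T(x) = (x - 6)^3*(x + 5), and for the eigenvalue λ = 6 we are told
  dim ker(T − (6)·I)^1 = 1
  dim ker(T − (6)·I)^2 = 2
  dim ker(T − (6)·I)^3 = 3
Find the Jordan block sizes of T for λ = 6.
Block sizes for λ = 6: [3]

From the dimensions of kernels of powers, the number of Jordan blocks of size at least j is d_j − d_{j−1} where d_j = dim ker(N^j) (with d_0 = 0). Computing the differences gives [1, 1, 1].
The number of blocks of size exactly k is (#blocks of size ≥ k) − (#blocks of size ≥ k + 1), so the partition is: 1 block(s) of size 3.
In nonincreasing order the block sizes are [3].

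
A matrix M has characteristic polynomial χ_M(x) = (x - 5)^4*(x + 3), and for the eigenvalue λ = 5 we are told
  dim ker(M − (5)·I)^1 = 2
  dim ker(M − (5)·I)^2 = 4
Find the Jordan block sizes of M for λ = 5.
Block sizes for λ = 5: [2, 2]

From the dimensions of kernels of powers, the number of Jordan blocks of size at least j is d_j − d_{j−1} where d_j = dim ker(N^j) (with d_0 = 0). Computing the differences gives [2, 2].
The number of blocks of size exactly k is (#blocks of size ≥ k) − (#blocks of size ≥ k + 1), so the partition is: 2 block(s) of size 2.
In nonincreasing order the block sizes are [2, 2].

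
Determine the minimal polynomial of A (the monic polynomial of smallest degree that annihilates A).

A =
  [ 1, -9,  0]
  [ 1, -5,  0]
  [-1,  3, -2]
x^2 + 4*x + 4

The characteristic polynomial is χ_A(x) = (x + 2)^3, so the eigenvalues are known. The minimal polynomial is
  m_A(x) = Π_λ (x − λ)^{k_λ}
where k_λ is the size of the *largest* Jordan block for λ (equivalently, the smallest k with (A − λI)^k v = 0 for every generalised eigenvector v of λ).

  λ = -2: largest Jordan block has size 2, contributing (x + 2)^2

So m_A(x) = (x + 2)^2 = x^2 + 4*x + 4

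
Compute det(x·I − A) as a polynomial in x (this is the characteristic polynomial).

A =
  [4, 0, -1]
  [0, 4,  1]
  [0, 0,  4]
x^3 - 12*x^2 + 48*x - 64

Expanding det(x·I − A) (e.g. by cofactor expansion or by noting that A is similar to its Jordan form J, which has the same characteristic polynomial as A) gives
  χ_A(x) = x^3 - 12*x^2 + 48*x - 64
which factors as (x - 4)^3. The eigenvalues (with algebraic multiplicities) are λ = 4 with multiplicity 3.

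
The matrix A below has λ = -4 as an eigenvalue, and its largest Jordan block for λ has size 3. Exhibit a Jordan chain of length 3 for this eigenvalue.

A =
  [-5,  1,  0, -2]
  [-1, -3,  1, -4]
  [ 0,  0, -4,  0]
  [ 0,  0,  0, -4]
A Jordan chain for λ = -4 of length 3:
v_1 = (1, 1, 0, 0)ᵀ
v_2 = (0, 1, 0, 0)ᵀ
v_3 = (0, 0, 1, 0)ᵀ

Let N = A − (-4)·I. We want v_3 with N^3 v_3 = 0 but N^2 v_3 ≠ 0; then v_{j-1} := N · v_j for j = 3, …, 2.

Pick v_3 = (0, 0, 1, 0)ᵀ.
Then v_2 = N · v_3 = (0, 1, 0, 0)ᵀ.
Then v_1 = N · v_2 = (1, 1, 0, 0)ᵀ.

Sanity check: (A − (-4)·I) v_1 = (0, 0, 0, 0)ᵀ = 0. ✓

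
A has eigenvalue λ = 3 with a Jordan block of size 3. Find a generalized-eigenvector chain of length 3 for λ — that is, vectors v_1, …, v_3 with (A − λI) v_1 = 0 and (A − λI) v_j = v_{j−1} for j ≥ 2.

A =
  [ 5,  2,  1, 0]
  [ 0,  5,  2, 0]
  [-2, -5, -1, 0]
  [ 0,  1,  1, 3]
A Jordan chain for λ = 3 of length 3:
v_1 = (2, -4, 4, -2)ᵀ
v_2 = (2, 0, -2, 0)ᵀ
v_3 = (1, 0, 0, 0)ᵀ

Let N = A − (3)·I. We want v_3 with N^3 v_3 = 0 but N^2 v_3 ≠ 0; then v_{j-1} := N · v_j for j = 3, …, 2.

Pick v_3 = (1, 0, 0, 0)ᵀ.
Then v_2 = N · v_3 = (2, 0, -2, 0)ᵀ.
Then v_1 = N · v_2 = (2, -4, 4, -2)ᵀ.

Sanity check: (A − (3)·I) v_1 = (0, 0, 0, 0)ᵀ = 0. ✓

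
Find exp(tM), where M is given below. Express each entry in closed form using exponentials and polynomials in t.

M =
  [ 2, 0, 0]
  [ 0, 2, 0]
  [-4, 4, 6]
e^{tM} =
  [exp(2*t), 0, 0]
  [0, exp(2*t), 0]
  [-exp(6*t) + exp(2*t), exp(6*t) - exp(2*t), exp(6*t)]

Strategy: write M = P · J · P⁻¹ where J is a Jordan canonical form, so e^{tM} = P · e^{tJ} · P⁻¹, and e^{tJ} can be computed block-by-block.

M has Jordan form
J =
  [2, 0, 0]
  [0, 2, 0]
  [0, 0, 6]
(up to reordering of blocks).

Per-block formulas:
  For a 1×1 block at λ = 2: exp(t · [2]) = [e^(2t)].
  For a 1×1 block at λ = 6: exp(t · [6]) = [e^(6t)].

After assembling e^{tJ} and conjugating by P, we get:

e^{tM} =
  [exp(2*t), 0, 0]
  [0, exp(2*t), 0]
  [-exp(6*t) + exp(2*t), exp(6*t) - exp(2*t), exp(6*t)]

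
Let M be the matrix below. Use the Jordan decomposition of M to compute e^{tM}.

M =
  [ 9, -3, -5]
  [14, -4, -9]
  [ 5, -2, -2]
e^{tM} =
  [-3*t^2*exp(t)/2 + 8*t*exp(t) + exp(t), t^2*exp(t)/2 - 3*t*exp(t), t^2*exp(t) - 5*t*exp(t)]
  [-3*t^2*exp(t)/2 + 14*t*exp(t), t^2*exp(t)/2 - 5*t*exp(t) + exp(t), t^2*exp(t) - 9*t*exp(t)]
  [-3*t^2*exp(t)/2 + 5*t*exp(t), t^2*exp(t)/2 - 2*t*exp(t), t^2*exp(t) - 3*t*exp(t) + exp(t)]

Strategy: write M = P · J · P⁻¹ where J is a Jordan canonical form, so e^{tM} = P · e^{tJ} · P⁻¹, and e^{tJ} can be computed block-by-block.

M has Jordan form
J =
  [1, 1, 0]
  [0, 1, 1]
  [0, 0, 1]
(up to reordering of blocks).

Per-block formulas:
  For a 3×3 Jordan block J_3(1): exp(t · J_3(1)) = e^(1t)·(I + t·N + (t^2/2)·N^2), where N is the 3×3 nilpotent shift.

After assembling e^{tJ} and conjugating by P, we get:

e^{tM} =
  [-3*t^2*exp(t)/2 + 8*t*exp(t) + exp(t), t^2*exp(t)/2 - 3*t*exp(t), t^2*exp(t) - 5*t*exp(t)]
  [-3*t^2*exp(t)/2 + 14*t*exp(t), t^2*exp(t)/2 - 5*t*exp(t) + exp(t), t^2*exp(t) - 9*t*exp(t)]
  [-3*t^2*exp(t)/2 + 5*t*exp(t), t^2*exp(t)/2 - 2*t*exp(t), t^2*exp(t) - 3*t*exp(t) + exp(t)]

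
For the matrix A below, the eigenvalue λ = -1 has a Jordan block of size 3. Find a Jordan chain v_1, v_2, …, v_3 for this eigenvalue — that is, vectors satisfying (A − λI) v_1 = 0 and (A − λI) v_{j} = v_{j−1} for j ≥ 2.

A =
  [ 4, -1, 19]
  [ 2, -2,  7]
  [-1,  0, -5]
A Jordan chain for λ = -1 of length 3:
v_1 = (4, 1, -1)ᵀ
v_2 = (5, 2, -1)ᵀ
v_3 = (1, 0, 0)ᵀ

Let N = A − (-1)·I. We want v_3 with N^3 v_3 = 0 but N^2 v_3 ≠ 0; then v_{j-1} := N · v_j for j = 3, …, 2.

Pick v_3 = (1, 0, 0)ᵀ.
Then v_2 = N · v_3 = (5, 2, -1)ᵀ.
Then v_1 = N · v_2 = (4, 1, -1)ᵀ.

Sanity check: (A − (-1)·I) v_1 = (0, 0, 0)ᵀ = 0. ✓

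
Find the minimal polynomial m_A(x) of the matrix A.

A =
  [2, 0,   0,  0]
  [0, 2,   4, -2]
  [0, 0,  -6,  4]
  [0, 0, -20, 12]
x^2 - 6*x + 8

The characteristic polynomial is χ_A(x) = (x - 4)*(x - 2)^3, so the eigenvalues are known. The minimal polynomial is
  m_A(x) = Π_λ (x − λ)^{k_λ}
where k_λ is the size of the *largest* Jordan block for λ (equivalently, the smallest k with (A − λI)^k v = 0 for every generalised eigenvector v of λ).

  λ = 2: largest Jordan block has size 1, contributing (x − 2)
  λ = 4: largest Jordan block has size 1, contributing (x − 4)

So m_A(x) = (x - 4)*(x - 2) = x^2 - 6*x + 8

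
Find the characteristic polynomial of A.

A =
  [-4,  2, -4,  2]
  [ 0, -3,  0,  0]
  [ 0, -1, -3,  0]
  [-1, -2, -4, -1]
x^4 + 11*x^3 + 45*x^2 + 81*x + 54

Expanding det(x·I − A) (e.g. by cofactor expansion or by noting that A is similar to its Jordan form J, which has the same characteristic polynomial as A) gives
  χ_A(x) = x^4 + 11*x^3 + 45*x^2 + 81*x + 54
which factors as (x + 2)*(x + 3)^3. The eigenvalues (with algebraic multiplicities) are λ = -3 with multiplicity 3, λ = -2 with multiplicity 1.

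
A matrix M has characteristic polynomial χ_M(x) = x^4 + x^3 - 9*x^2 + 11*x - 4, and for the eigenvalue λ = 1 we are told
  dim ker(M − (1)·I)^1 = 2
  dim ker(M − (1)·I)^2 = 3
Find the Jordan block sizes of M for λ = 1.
Block sizes for λ = 1: [2, 1]

From the dimensions of kernels of powers, the number of Jordan blocks of size at least j is d_j − d_{j−1} where d_j = dim ker(N^j) (with d_0 = 0). Computing the differences gives [2, 1].
The number of blocks of size exactly k is (#blocks of size ≥ k) − (#blocks of size ≥ k + 1), so the partition is: 1 block(s) of size 1, 1 block(s) of size 2.
In nonincreasing order the block sizes are [2, 1].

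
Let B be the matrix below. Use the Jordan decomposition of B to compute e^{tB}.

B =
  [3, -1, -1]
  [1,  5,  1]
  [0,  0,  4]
e^{tB} =
  [-t*exp(4*t) + exp(4*t), -t*exp(4*t), -t*exp(4*t)]
  [t*exp(4*t), t*exp(4*t) + exp(4*t), t*exp(4*t)]
  [0, 0, exp(4*t)]

Strategy: write B = P · J · P⁻¹ where J is a Jordan canonical form, so e^{tB} = P · e^{tJ} · P⁻¹, and e^{tJ} can be computed block-by-block.

B has Jordan form
J =
  [4, 1, 0]
  [0, 4, 0]
  [0, 0, 4]
(up to reordering of blocks).

Per-block formulas:
  For a 1×1 block at λ = 4: exp(t · [4]) = [e^(4t)].
  For a 2×2 Jordan block J_2(4): exp(t · J_2(4)) = e^(4t)·(I + t·N), where N is the 2×2 nilpotent shift.

After assembling e^{tJ} and conjugating by P, we get:

e^{tB} =
  [-t*exp(4*t) + exp(4*t), -t*exp(4*t), -t*exp(4*t)]
  [t*exp(4*t), t*exp(4*t) + exp(4*t), t*exp(4*t)]
  [0, 0, exp(4*t)]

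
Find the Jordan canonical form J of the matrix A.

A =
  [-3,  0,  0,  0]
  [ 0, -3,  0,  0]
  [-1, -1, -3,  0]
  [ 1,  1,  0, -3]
J_2(-3) ⊕ J_1(-3) ⊕ J_1(-3)

The characteristic polynomial is
  det(x·I − A) = x^4 + 12*x^3 + 54*x^2 + 108*x + 81 = (x + 3)^4

Eigenvalues and multiplicities (the geometric multiplicity of λ is n − rank(A − λI), which equals the number of Jordan blocks for λ):
  λ = -3: algebraic multiplicity = 4, geometric multiplicity = 3

Determining the block sizes for each eigenvalue:
  λ = -3: 3 blocks summing to 4 forces exactly one block of size 2 and the rest size 1 → block sizes [2, 1, 1]

Assembling the blocks gives a Jordan form
J =
  [-3,  1,  0,  0]
  [ 0, -3,  0,  0]
  [ 0,  0, -3,  0]
  [ 0,  0,  0, -3]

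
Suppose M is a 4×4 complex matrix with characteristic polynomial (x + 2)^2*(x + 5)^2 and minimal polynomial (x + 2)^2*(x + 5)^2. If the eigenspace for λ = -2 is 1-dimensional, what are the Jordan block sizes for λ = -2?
Block sizes for λ = -2: [2]

Step 1 — from the characteristic polynomial, algebraic multiplicity of λ = -2 is 2. From dim ker(M − (-2)·I) = 1, there are exactly 1 Jordan blocks for λ = -2.
Step 2 — from the minimal polynomial, the factor (x + 2)^2 tells us the largest block for λ = -2 has size 2.
Step 3 — with total size 2, 1 blocks, and largest block 2, the block sizes (in nonincreasing order) are [2].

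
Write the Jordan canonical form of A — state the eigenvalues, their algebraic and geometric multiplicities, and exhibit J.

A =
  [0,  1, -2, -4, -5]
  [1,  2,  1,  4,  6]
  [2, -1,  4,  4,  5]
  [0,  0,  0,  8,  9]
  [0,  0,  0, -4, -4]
J_3(2) ⊕ J_2(2)

The characteristic polynomial is
  det(x·I − A) = x^5 - 10*x^4 + 40*x^3 - 80*x^2 + 80*x - 32 = (x - 2)^5

Eigenvalues and multiplicities (the geometric multiplicity of λ is n − rank(A − λI), which equals the number of Jordan blocks for λ):
  λ = 2: algebraic multiplicity = 5, geometric multiplicity = 2

Determining the block sizes for each eigenvalue:
  λ = 2: with am = 5 and gm = 2, the partition is not yet determined (e.g. several partitions of 5 into 2 parts exist). Let N = A − (2)·I. Computing rank(N^1) = 3, rank(N^2) = 1, rank(N^3) = 0; the number of blocks of size ≥ j is rank(N^{j−1}) − rank(N^j), giving [2, 2, 1]. So we have 1 block(s) of size 3, 1 block(s) of size 2 → block sizes [3, 2]

Assembling the blocks gives a Jordan form
J =
  [2, 1, 0, 0, 0]
  [0, 2, 1, 0, 0]
  [0, 0, 2, 0, 0]
  [0, 0, 0, 2, 1]
  [0, 0, 0, 0, 2]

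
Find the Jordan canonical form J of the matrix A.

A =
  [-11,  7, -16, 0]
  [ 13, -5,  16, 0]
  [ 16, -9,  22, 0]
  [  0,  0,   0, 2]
J_3(2) ⊕ J_1(2)

The characteristic polynomial is
  det(x·I − A) = x^4 - 8*x^3 + 24*x^2 - 32*x + 16 = (x - 2)^4

Eigenvalues and multiplicities (the geometric multiplicity of λ is n − rank(A − λI), which equals the number of Jordan blocks for λ):
  λ = 2: algebraic multiplicity = 4, geometric multiplicity = 2

Determining the block sizes for each eigenvalue:
  λ = 2: with am = 4 and gm = 2, the partition is not yet determined (e.g. several partitions of 4 into 2 parts exist). Let N = A − (2)·I. Computing rank(N^1) = 2, rank(N^2) = 1, rank(N^3) = 0; the number of blocks of size ≥ j is rank(N^{j−1}) − rank(N^j), giving [2, 1, 1]. So we have 1 block(s) of size 3, 1 block(s) of size 1 → block sizes [3, 1]

Assembling the blocks gives a Jordan form
J =
  [2, 1, 0, 0]
  [0, 2, 1, 0]
  [0, 0, 2, 0]
  [0, 0, 0, 2]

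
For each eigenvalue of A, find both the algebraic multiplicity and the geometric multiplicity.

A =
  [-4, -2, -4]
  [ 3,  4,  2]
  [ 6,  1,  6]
λ = 2: alg = 3, geom = 1

Step 1 — factor the characteristic polynomial to read off the algebraic multiplicities:
  χ_A(x) = (x - 2)^3

Step 2 — compute geometric multiplicities via the rank-nullity identity g(λ) = n − rank(A − λI):
  rank(A − (2)·I) = 2, so dim ker(A − (2)·I) = n − 2 = 1

Summary:
  λ = 2: algebraic multiplicity = 3, geometric multiplicity = 1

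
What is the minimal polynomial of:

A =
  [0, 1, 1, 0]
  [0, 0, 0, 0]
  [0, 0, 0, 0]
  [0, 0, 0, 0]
x^2

The characteristic polynomial is χ_A(x) = x^4, so the eigenvalues are known. The minimal polynomial is
  m_A(x) = Π_λ (x − λ)^{k_λ}
where k_λ is the size of the *largest* Jordan block for λ (equivalently, the smallest k with (A − λI)^k v = 0 for every generalised eigenvector v of λ).

  λ = 0: largest Jordan block has size 2, contributing (x − 0)^2

So m_A(x) = x^2 = x^2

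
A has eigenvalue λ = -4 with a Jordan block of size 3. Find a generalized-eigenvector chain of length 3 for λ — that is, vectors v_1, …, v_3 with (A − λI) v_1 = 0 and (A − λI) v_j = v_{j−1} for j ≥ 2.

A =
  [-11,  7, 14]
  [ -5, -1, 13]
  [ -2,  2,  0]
A Jordan chain for λ = -4 of length 3:
v_1 = (-14, -6, -4)ᵀ
v_2 = (-7, -5, -2)ᵀ
v_3 = (1, 0, 0)ᵀ

Let N = A − (-4)·I. We want v_3 with N^3 v_3 = 0 but N^2 v_3 ≠ 0; then v_{j-1} := N · v_j for j = 3, …, 2.

Pick v_3 = (1, 0, 0)ᵀ.
Then v_2 = N · v_3 = (-7, -5, -2)ᵀ.
Then v_1 = N · v_2 = (-14, -6, -4)ᵀ.

Sanity check: (A − (-4)·I) v_1 = (0, 0, 0)ᵀ = 0. ✓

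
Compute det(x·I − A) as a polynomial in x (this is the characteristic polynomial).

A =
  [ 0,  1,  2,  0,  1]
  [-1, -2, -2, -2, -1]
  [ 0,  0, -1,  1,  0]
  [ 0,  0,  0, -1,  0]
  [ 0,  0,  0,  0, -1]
x^5 + 5*x^4 + 10*x^3 + 10*x^2 + 5*x + 1

Expanding det(x·I − A) (e.g. by cofactor expansion or by noting that A is similar to its Jordan form J, which has the same characteristic polynomial as A) gives
  χ_A(x) = x^5 + 5*x^4 + 10*x^3 + 10*x^2 + 5*x + 1
which factors as (x + 1)^5. The eigenvalues (with algebraic multiplicities) are λ = -1 with multiplicity 5.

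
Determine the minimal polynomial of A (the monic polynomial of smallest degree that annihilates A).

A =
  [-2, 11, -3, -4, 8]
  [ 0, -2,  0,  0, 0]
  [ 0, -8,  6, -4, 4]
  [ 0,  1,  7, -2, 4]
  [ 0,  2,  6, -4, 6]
x^4 - 8*x^3 + 12*x^2 + 32*x - 64

The characteristic polynomial is χ_A(x) = (x - 4)^2*(x - 2)*(x + 2)^2, so the eigenvalues are known. The minimal polynomial is
  m_A(x) = Π_λ (x − λ)^{k_λ}
where k_λ is the size of the *largest* Jordan block for λ (equivalently, the smallest k with (A − λI)^k v = 0 for every generalised eigenvector v of λ).

  λ = -2: largest Jordan block has size 1, contributing (x + 2)
  λ = 2: largest Jordan block has size 1, contributing (x − 2)
  λ = 4: largest Jordan block has size 2, contributing (x − 4)^2

So m_A(x) = (x - 4)^2*(x - 2)*(x + 2) = x^4 - 8*x^3 + 12*x^2 + 32*x - 64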